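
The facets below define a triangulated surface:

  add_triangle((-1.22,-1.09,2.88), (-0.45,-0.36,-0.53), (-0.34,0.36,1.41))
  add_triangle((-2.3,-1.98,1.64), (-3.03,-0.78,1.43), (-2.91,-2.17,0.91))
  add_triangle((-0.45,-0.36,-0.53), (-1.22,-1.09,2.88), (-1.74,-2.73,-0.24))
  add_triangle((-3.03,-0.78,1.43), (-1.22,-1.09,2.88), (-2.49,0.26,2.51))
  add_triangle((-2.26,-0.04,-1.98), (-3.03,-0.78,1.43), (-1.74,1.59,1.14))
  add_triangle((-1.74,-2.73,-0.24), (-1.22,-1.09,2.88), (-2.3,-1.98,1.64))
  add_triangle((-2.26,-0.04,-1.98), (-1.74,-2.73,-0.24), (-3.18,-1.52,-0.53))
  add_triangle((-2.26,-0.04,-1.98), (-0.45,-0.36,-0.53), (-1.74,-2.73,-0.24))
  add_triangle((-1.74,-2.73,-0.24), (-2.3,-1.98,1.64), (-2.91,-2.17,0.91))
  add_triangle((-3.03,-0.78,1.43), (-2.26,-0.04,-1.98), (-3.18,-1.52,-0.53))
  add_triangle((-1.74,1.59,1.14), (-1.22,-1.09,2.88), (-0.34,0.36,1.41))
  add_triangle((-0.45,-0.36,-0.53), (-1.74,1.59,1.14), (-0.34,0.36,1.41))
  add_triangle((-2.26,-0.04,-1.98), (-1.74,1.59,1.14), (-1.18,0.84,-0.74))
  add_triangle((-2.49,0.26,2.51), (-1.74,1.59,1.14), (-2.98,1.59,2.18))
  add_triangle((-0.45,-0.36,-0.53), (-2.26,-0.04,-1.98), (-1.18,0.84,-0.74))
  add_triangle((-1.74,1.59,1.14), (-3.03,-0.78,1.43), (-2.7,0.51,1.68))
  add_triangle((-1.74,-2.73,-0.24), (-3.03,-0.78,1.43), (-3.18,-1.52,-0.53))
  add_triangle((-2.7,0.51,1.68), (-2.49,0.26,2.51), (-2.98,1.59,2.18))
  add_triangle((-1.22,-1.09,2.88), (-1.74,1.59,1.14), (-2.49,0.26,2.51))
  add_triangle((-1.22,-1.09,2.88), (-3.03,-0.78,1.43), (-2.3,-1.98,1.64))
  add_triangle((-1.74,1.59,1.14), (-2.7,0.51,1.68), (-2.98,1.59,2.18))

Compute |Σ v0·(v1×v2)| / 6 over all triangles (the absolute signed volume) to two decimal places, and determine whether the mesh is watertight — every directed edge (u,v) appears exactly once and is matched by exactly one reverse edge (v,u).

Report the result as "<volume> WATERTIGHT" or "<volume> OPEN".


Per-triangle v0·(v1×v2)/6:
  t1: -0.2201
  t2: +0.7227
  t3: -0.4177
  t4: +1.5715
  t5: +3.2226
  t6: +0.9719
  t7: +1.5855
  t8: +0.3083
  t9: +0.7404
  t10: +1.6347
  t11: +0.7889
  t12: -0.2537
  t13: +0.6846
  t14: +0.1557
  t15: +0.0051
  t16: +0.2236
  t17: +1.9645
  t18: +0.4749
  t19: +0.6543
  t20: +1.3977
  t21: +0.1584
Σ = +16.3738 → |volume| = 16.37

Directed edges: 63 total; 9 unmatched, e.g. (-3.03,-0.78,1.43)→(-2.91,-2.17,0.91) → open.

16.37 OPEN


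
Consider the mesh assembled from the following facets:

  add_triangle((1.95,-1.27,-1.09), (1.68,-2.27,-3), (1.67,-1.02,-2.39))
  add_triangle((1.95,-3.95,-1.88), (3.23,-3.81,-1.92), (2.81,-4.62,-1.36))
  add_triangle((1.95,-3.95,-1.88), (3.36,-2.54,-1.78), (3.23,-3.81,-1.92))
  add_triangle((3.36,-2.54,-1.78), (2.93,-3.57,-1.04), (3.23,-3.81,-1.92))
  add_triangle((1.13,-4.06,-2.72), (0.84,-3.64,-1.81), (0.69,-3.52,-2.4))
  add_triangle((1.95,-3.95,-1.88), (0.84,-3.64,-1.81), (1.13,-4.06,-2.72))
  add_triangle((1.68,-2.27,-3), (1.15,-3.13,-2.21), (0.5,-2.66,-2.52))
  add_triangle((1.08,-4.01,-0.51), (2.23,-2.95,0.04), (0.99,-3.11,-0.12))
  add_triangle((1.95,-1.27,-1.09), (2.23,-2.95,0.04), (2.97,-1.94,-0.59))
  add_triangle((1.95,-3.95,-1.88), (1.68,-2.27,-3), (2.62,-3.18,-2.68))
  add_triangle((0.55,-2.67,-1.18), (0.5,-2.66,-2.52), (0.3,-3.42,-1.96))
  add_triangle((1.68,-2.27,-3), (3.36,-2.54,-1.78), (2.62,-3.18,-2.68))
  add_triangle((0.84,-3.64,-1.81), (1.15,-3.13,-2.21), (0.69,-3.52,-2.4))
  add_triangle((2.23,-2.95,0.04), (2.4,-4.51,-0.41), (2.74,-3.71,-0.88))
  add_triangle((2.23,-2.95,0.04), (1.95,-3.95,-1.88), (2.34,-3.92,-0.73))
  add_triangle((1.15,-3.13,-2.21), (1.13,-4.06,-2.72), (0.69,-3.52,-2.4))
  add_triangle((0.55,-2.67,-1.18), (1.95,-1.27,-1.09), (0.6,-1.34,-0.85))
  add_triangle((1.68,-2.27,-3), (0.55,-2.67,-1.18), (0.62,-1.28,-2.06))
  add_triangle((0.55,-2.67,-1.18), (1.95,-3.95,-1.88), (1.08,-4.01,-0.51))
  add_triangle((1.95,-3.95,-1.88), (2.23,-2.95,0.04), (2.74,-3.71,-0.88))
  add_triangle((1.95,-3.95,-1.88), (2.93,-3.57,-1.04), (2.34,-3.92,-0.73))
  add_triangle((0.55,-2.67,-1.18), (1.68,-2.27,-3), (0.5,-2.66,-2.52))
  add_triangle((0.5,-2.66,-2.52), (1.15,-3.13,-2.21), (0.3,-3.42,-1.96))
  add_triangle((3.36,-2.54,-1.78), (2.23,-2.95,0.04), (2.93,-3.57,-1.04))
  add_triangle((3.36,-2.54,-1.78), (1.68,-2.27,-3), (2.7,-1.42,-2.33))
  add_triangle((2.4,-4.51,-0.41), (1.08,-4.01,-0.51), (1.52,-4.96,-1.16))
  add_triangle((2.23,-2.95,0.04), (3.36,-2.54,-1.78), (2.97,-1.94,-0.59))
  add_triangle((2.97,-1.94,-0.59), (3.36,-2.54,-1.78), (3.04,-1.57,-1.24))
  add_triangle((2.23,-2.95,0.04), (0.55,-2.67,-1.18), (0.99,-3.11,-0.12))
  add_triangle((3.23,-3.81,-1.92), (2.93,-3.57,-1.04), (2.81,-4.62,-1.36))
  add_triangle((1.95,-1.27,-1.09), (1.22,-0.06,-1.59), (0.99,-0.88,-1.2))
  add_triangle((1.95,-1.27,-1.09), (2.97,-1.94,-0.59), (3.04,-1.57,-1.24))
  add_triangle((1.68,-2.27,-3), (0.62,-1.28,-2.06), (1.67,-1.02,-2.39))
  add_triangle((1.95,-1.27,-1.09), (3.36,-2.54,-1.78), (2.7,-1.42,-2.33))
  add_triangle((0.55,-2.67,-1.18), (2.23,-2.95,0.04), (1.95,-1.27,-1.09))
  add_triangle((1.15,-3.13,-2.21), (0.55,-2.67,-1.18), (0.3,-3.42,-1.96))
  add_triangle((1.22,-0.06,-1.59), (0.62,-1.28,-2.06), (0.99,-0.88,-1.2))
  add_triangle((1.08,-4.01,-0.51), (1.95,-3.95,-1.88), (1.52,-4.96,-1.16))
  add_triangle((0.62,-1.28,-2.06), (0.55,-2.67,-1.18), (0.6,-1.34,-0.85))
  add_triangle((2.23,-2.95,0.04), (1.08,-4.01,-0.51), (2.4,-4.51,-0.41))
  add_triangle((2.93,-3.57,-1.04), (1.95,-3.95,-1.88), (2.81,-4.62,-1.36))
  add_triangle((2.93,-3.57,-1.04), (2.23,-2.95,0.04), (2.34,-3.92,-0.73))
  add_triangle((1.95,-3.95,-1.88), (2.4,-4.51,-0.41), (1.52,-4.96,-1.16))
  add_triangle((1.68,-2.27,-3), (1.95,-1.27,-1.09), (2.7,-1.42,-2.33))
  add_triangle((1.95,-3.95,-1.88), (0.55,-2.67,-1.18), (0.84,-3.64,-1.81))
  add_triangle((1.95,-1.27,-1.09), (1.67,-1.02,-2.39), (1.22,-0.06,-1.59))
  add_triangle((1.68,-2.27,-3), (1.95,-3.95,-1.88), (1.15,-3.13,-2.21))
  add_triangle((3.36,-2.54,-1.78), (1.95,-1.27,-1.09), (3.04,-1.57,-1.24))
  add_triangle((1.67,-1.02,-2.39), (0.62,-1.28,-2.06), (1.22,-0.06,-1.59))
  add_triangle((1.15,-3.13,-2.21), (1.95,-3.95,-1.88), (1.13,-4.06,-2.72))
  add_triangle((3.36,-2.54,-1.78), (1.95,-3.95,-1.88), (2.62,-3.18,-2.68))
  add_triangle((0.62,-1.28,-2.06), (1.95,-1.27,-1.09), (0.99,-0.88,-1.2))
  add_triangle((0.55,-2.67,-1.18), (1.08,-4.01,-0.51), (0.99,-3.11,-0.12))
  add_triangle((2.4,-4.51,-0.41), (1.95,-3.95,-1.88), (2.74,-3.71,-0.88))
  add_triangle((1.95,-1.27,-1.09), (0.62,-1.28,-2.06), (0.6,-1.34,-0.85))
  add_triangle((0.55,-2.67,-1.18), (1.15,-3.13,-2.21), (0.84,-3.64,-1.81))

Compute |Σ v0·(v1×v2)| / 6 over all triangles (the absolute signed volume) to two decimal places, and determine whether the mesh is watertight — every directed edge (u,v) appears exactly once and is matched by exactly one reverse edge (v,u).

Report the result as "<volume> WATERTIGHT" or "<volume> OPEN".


Per-triangle v0·(v1×v2)/6:
  t1: +0.6019
  t2: +0.7822
  t3: +0.3594
  t4: +0.5510
  t5: +0.1281
  t6: +0.4516
  t7: +0.6312
  t8: +0.2221
  t9: -0.5185
  t10: +0.8975
  t11: -0.2324
  t12: +0.6937
  t13: -0.2171
  t14: +0.4467
  t15: -0.1936
  t16: +0.0300
  t17: -0.1175
  t18: +0.4896
  t19: +0.6534
  t20: -0.4125
  t21: +0.6973
  t22: -0.7679
  t23: +0.4335
  t24: +0.5642
  t25: +1.2377
  t26: +0.4393
  t27: +0.9049
  t28: +0.3376
  t29: -0.6967
  t30: +0.4741
  t31: -0.2238
  t32: -0.1434
  t33: +0.2566
  t34: +0.0830
  t35: -1.3913
  t36: +0.2497
  t37: -0.2346
  t38: -0.1439
  t39: -0.1746
  t40: +0.1720
  t41: -0.4152
  t42: +0.4226
  t43: +1.1988
  t44: -0.5404
  t45: +0.0964
  t46: +0.3278
  t47: +0.7647
  t48: +0.0656
  t49: +0.1845
  t50: +0.2097
  t51: +1.2225
  t52: -0.0531
  t53: -0.0545
  t54: +0.9374
  t55: -0.3820
  t56: -0.0121
Σ = +11.2931 → |volume| = 11.29

Directed edges: 168 total, each appears once with its reverse present → watertight.

11.29 WATERTIGHT


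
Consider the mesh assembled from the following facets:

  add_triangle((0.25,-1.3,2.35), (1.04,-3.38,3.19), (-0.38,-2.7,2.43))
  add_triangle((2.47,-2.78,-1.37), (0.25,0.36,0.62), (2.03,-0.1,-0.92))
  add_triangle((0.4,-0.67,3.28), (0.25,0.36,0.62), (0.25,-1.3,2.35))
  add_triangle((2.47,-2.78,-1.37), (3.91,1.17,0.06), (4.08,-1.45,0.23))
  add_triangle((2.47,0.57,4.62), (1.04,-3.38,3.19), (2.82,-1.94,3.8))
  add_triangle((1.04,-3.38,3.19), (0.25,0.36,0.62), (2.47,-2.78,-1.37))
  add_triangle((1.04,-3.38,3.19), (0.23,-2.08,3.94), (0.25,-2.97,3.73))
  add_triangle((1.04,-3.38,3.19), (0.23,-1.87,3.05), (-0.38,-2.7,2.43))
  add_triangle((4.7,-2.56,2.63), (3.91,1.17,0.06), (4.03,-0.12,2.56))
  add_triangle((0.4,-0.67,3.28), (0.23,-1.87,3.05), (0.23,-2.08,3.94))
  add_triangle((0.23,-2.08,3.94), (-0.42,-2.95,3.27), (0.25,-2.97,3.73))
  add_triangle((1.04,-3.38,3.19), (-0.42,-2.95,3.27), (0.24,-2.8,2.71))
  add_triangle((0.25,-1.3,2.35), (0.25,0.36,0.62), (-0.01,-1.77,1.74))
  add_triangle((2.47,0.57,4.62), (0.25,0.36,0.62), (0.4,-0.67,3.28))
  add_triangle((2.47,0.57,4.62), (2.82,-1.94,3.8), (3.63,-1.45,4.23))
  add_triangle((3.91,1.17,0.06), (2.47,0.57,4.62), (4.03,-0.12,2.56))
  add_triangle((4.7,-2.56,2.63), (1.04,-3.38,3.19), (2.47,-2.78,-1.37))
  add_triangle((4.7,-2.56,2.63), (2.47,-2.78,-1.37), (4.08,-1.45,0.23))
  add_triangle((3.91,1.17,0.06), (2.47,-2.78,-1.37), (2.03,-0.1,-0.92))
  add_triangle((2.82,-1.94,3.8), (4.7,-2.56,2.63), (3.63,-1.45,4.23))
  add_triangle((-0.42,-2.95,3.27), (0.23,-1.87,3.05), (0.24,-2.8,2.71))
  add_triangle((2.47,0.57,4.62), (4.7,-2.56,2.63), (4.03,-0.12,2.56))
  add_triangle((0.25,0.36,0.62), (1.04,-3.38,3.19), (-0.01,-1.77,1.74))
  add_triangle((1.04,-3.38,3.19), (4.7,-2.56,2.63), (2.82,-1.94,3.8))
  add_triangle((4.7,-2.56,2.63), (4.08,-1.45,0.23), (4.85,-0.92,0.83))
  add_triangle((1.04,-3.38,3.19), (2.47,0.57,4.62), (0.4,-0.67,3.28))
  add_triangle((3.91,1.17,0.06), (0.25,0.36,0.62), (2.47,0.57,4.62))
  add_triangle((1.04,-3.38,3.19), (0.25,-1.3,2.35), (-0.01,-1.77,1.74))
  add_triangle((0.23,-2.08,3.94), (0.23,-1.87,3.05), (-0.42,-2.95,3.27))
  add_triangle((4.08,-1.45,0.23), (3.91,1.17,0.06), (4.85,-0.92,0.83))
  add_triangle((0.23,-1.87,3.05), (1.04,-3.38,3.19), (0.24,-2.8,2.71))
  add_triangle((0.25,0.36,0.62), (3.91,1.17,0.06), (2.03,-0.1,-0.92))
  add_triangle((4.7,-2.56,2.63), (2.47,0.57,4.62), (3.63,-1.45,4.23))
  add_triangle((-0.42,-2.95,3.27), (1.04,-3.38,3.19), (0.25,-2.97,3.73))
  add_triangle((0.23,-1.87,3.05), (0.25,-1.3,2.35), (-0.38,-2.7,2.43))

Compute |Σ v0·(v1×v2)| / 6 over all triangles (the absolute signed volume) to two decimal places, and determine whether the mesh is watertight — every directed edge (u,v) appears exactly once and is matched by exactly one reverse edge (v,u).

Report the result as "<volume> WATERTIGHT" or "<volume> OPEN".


Per-triangle v0·(v1×v2)/6:
  t1: -0.7760
  t2: -0.6280
  t3: -0.0684
  t4: +2.8344
  t5: +3.5251
  t6: -1.6846
  t7: +0.5252
  t8: +0.8995
  t9: +4.2470
  t10: -0.0718
  t11: +0.4274
  t12: +0.1197
  t13: -0.0045
  t14: +0.3629
  t15: +1.3412
  t16: +3.6839
  t17: +8.9965
  t18: +3.9722
  t19: +1.5322
  t20: +1.6134
  t21: -0.4029
  t22: +4.8055
  t23: -0.3140
  t24: +4.0718
  t25: +1.6292
  t26: +3.3824
  t27: +0.9195
  t28: +0.3450
  t29: -0.1460
  t30: +1.0564
  t31: -0.4368
  t32: -0.1073
  t33: +1.9618
  t34: +0.5116
  t35: -0.0045
Σ = +48.1191 → |volume| = 48.12

Directed edges: 105 total; 9 unmatched, e.g. (0.25,-1.3,2.35)→(0.4,-0.67,3.28) → open.

48.12 OPEN


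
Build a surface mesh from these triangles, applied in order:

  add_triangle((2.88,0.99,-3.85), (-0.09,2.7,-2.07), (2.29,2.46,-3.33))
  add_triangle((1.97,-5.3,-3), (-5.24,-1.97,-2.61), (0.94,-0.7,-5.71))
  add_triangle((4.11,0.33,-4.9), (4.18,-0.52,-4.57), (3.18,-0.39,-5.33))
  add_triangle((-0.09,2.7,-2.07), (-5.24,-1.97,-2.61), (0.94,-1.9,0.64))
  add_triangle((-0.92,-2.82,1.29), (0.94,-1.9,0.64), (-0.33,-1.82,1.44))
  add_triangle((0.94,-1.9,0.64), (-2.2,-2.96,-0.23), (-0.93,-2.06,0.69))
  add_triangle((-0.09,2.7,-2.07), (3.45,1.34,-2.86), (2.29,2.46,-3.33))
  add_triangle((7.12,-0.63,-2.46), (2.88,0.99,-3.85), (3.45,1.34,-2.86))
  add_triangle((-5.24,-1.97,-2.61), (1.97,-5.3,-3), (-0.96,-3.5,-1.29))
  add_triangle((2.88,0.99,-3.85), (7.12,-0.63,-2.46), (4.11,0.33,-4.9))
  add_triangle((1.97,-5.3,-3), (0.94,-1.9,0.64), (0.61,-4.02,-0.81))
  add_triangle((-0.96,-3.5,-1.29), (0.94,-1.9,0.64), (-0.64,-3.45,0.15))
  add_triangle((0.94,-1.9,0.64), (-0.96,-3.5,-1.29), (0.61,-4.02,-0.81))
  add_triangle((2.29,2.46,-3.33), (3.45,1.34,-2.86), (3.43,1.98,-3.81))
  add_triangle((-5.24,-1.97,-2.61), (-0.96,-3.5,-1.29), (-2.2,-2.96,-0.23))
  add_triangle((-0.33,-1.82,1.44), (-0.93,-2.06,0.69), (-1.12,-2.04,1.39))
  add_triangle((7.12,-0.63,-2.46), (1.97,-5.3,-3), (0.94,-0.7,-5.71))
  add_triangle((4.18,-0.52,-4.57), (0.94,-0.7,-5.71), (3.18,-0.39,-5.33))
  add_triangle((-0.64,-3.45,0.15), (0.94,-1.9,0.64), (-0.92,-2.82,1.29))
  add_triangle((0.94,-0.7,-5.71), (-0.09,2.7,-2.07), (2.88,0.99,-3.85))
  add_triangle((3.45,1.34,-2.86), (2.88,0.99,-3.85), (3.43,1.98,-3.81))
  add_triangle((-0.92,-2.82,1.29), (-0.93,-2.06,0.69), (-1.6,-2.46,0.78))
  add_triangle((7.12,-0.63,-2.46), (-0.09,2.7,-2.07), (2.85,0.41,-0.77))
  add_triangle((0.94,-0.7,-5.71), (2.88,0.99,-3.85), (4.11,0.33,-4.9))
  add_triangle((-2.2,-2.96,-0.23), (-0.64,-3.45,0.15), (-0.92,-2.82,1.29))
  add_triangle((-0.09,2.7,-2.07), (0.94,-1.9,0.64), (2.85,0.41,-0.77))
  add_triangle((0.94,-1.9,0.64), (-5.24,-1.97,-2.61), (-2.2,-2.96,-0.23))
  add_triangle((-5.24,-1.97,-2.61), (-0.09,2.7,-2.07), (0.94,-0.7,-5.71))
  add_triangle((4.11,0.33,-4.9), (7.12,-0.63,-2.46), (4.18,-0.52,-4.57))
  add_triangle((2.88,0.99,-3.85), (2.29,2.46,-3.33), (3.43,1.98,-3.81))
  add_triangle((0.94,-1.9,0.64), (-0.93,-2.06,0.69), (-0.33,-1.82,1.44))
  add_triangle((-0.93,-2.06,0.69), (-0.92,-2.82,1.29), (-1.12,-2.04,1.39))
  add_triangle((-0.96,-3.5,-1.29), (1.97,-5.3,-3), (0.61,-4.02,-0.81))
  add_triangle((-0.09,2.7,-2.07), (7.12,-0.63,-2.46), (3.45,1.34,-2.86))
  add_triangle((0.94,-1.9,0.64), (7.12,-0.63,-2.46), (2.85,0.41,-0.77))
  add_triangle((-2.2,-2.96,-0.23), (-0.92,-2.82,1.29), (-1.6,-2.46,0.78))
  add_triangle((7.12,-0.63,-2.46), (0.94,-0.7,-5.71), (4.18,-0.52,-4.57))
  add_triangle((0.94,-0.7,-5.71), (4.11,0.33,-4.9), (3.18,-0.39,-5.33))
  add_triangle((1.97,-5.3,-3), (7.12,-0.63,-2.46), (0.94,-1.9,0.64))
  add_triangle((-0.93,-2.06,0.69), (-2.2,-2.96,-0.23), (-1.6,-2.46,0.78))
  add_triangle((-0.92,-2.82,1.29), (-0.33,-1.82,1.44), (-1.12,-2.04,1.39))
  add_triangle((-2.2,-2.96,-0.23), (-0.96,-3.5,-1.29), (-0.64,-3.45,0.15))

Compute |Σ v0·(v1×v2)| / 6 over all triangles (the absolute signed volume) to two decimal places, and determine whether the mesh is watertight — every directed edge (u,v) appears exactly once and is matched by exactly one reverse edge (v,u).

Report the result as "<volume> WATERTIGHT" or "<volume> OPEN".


Per-triangle v0·(v1×v2)/6:
  t1: +1.4065
  t2: +28.9304
  t3: +1.0846
  t4: -3.5753
  t5: +0.4737
  t6: -0.7529
  t7: +0.3146
  t8: +3.1100
  t9: +6.6316
  t10: +2.7906
  t11: +1.6425
  t12: +0.9722
  t13: +0.7665
  t14: +0.3397
  t15: +3.8858
  t16: -0.1760
  t17: +31.0578
  t18: +0.7711
  t19: +0.9948
  t20: +6.9134
  t21: +0.6162
  t22: -0.0527
  t23: +2.3368
  t24: +2.6065
  t25: +1.1900
  t26: -0.8726
  t27: -1.3839
  t28: +16.6139
  t29: +3.1930
  t30: +0.7258
  t31: -0.5119
  t32: +0.1093
  t33: +2.3870
  t34: +1.2264
  t35: +1.2210
  t36: +0.3934
  t37: +1.3285
  t38: +1.2113
  t39: +10.8687
  t40: -0.1922
  t41: +0.1864
  t42: +1.3049
Σ = +132.0873 → |volume| = 132.09

Directed edges: 126 total, each appears once with its reverse present → watertight.

132.09 WATERTIGHT


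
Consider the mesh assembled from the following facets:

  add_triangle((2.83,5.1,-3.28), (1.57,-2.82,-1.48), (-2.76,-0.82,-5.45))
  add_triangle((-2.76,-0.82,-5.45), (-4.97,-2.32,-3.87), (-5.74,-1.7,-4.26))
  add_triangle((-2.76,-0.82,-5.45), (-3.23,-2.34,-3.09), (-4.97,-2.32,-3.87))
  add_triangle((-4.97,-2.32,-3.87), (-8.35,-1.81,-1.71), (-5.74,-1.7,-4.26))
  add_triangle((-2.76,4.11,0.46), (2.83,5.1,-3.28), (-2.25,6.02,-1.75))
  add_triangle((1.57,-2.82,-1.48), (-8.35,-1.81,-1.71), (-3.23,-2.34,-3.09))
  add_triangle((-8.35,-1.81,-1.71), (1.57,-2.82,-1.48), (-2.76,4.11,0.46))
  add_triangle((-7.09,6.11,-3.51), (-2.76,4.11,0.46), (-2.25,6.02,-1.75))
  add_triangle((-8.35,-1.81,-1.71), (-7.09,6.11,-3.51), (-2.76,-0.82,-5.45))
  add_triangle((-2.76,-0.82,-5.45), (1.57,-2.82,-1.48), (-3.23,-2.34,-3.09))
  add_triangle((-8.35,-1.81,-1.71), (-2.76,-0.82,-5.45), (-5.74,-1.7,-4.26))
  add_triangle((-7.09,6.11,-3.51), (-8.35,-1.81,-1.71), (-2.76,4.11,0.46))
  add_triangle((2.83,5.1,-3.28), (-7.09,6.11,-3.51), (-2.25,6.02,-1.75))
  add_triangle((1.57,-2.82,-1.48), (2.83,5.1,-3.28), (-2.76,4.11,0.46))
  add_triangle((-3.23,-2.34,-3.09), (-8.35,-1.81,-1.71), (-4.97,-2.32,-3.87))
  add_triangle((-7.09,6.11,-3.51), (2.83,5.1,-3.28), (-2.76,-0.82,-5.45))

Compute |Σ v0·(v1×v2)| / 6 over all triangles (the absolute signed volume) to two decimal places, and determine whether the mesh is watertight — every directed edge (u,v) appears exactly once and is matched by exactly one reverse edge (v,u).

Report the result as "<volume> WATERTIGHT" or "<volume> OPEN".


200.69 WATERTIGHT

Per-triangle v0·(v1×v2)/6:
  t1: +22.3803
  t2: +2.7593
  t3: +2.4985
  t4: +3.5252
  t5: +5.6562
  t6: +6.5697
  t7: -7.2952
  t8: +10.1090
  t9: +52.6184
  t10: +7.8791
  t11: +2.1465
  t12: +24.3953
  t13: +16.9070
  t14: -5.8428
  t15: +2.3092
  t16: +54.0708
Σ = +200.6865 → |volume| = 200.69

Directed edges: 48 total, each appears once with its reverse present → watertight.


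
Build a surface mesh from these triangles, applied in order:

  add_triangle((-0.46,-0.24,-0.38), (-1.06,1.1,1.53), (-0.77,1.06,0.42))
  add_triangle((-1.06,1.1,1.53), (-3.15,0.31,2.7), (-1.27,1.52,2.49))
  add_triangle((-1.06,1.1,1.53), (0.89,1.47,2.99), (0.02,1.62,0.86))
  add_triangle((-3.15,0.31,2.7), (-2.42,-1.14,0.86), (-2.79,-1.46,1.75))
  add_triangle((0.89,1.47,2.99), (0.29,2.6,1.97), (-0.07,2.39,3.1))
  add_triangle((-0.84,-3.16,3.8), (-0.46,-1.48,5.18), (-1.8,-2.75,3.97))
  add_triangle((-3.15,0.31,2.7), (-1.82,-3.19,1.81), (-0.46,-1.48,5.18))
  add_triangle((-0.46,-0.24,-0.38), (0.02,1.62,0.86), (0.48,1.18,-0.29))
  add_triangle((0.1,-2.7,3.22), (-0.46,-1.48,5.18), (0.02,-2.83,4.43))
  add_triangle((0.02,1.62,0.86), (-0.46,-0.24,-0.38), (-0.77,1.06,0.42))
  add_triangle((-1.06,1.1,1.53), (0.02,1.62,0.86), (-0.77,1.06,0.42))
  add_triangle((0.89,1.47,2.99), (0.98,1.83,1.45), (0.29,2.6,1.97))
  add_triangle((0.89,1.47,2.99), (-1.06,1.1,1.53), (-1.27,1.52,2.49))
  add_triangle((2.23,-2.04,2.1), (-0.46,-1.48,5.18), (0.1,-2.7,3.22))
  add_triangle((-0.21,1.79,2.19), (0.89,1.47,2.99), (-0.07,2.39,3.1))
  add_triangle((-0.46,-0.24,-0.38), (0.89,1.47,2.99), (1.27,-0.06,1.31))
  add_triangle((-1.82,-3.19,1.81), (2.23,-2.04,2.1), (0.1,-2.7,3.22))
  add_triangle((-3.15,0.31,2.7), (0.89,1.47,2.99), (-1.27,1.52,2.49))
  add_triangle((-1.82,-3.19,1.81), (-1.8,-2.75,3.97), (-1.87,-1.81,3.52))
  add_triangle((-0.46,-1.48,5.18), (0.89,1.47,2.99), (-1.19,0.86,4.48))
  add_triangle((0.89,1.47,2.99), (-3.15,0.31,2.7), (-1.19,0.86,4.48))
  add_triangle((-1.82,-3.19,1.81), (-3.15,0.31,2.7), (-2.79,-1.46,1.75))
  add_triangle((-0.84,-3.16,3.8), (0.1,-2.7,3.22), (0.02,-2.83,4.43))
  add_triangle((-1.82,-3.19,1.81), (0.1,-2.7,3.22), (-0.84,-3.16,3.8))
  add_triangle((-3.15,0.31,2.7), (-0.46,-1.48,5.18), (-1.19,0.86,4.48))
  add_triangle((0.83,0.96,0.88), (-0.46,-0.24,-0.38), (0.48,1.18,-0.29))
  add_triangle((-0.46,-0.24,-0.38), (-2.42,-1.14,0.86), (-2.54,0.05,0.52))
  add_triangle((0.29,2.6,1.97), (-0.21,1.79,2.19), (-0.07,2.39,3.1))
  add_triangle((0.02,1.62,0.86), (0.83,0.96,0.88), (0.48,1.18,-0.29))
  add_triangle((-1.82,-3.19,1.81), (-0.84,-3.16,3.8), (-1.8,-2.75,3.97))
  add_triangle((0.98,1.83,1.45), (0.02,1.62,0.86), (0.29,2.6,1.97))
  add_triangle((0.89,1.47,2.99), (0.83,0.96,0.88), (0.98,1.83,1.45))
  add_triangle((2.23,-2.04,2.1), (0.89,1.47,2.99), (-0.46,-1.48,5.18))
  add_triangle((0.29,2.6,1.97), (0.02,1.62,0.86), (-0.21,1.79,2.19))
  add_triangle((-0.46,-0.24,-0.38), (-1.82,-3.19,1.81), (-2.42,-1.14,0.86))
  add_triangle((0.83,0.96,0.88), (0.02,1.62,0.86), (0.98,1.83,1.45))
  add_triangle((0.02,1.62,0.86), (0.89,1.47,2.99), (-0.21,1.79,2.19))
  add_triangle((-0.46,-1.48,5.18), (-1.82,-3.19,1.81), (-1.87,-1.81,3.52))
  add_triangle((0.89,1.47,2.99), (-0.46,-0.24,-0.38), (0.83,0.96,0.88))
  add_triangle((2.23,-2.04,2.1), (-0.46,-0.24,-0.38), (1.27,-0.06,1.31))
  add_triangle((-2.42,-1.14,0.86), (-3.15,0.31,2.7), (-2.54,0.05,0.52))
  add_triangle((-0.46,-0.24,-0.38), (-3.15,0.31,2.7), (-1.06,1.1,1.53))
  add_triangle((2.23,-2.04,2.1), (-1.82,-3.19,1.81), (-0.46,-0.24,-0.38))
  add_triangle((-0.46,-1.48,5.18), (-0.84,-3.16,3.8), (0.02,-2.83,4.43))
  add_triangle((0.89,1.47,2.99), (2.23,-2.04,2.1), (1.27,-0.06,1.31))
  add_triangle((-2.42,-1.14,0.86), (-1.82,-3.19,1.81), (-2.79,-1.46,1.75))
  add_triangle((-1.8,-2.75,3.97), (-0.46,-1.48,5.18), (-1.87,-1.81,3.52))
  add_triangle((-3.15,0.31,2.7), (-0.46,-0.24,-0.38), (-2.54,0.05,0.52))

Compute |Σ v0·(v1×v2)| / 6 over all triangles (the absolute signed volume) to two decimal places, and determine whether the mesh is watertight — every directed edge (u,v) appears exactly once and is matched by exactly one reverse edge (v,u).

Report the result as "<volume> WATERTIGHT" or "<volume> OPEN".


Per-triangle v0·(v1×v2)/6:
  t1: +0.1358
  t2: +0.2774
  t3: +0.8632
  t4: +0.6417
  t5: +0.6792
  t6: +1.8911
  t7: +8.2647
  t8: +0.1448
  t9: -0.1141
  t10: +0.0358
  t11: +0.2414
  t12: +0.6109
  t13: +0.1252
  t14: +3.2337
  t15: +0.0190
  t16: -0.1450
  t17: +2.2239
  t18: +1.6025
  t19: +0.7665
  t20: +3.7244
  t21: +1.3657
  t22: +1.3622
  t23: +0.4531
  t24: +0.8863
  t25: +4.6372
  t26: -0.0416
  t27: +0.2768
  t28: +0.1072
  t29: +0.2490
  t30: +1.4801
  t31: +0.1191
  t32: +0.1721
  t33: +6.2855
  t34: +0.1233
  t35: +0.5222
  t36: +0.0100
  t37: -0.4303
  t38: -2.4417
  t39: -0.0761
  t40: -0.0498
  t41: +1.0715
  t42: +0.3117
  t43: +0.7695
  t44: +1.4190
  t45: +0.7844
  t46: +0.6453
  t47: +1.1674
  t48: -0.1669
Σ = +46.2345 → |volume| = 46.23

Directed edges: 144 total, each appears once with its reverse present → watertight.

46.23 WATERTIGHT


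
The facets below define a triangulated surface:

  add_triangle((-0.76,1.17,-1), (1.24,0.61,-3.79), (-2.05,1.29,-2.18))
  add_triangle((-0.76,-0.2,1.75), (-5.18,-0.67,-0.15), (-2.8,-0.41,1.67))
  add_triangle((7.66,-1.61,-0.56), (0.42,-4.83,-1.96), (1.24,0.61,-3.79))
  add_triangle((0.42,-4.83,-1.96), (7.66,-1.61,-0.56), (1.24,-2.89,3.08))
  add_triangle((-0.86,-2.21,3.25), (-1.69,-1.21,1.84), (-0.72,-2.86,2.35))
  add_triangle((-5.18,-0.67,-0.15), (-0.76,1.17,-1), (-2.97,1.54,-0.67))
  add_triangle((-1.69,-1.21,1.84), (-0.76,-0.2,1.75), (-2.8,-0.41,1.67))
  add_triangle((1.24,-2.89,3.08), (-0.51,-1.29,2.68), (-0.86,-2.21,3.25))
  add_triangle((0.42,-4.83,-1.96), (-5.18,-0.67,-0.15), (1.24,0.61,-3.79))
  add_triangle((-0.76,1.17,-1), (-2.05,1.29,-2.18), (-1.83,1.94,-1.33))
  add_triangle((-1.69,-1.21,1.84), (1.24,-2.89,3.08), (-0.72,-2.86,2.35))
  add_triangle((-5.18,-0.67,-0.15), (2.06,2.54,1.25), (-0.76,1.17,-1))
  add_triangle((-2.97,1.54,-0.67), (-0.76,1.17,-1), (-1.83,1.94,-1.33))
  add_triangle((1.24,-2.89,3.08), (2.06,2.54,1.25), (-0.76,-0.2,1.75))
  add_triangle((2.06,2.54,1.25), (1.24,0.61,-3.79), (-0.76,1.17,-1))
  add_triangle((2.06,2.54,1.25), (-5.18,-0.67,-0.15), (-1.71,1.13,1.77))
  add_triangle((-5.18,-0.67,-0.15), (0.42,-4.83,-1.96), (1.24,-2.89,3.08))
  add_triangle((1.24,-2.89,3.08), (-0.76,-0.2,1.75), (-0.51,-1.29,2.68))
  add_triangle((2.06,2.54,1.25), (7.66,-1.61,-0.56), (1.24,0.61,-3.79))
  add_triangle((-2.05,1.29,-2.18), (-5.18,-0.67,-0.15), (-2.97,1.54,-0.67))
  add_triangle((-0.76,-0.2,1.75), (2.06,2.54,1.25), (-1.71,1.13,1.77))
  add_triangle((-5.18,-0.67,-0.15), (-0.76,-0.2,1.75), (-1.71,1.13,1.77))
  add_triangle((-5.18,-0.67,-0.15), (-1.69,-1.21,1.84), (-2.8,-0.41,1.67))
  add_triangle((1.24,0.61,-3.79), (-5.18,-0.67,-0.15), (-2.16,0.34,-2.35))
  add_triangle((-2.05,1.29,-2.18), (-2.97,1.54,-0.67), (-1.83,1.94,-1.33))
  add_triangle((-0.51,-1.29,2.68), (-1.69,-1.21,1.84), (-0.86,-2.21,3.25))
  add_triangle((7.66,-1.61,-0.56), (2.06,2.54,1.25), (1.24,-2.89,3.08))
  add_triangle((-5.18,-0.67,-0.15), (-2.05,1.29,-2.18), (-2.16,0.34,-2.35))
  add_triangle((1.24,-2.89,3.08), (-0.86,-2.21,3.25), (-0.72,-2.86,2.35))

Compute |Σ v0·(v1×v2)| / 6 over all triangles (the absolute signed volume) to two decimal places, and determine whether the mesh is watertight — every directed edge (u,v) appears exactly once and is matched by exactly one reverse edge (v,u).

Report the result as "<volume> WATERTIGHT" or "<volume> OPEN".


145.29 OPEN

Per-triangle v0·(v1×v2)/6:
  t1: +1.1163
  t2: -0.0806
  t3: +24.5388
  t4: +25.6702
  t5: +0.8246
  t6: -0.9852
  t7: +0.5480
  t8: +0.6785
  t9: +16.8986
  t10: +0.1973
  t11: -1.2590
  t12: +3.2230
  t13: -0.0542
  t14: +3.9437
  t15: +3.4561
  t16: +2.1828
  t17: +18.0300
  t18: +0.2555
  t19: +15.5976
  t20: +2.7387
  t21: +1.7480
  t22: +2.2268
  t23: +1.4208
  t24: +1.1579
  t25: +0.7396
  t26: +0.3514
  t27: +16.7358
  t28: +1.9372
  t29: +1.4471
Σ = +145.2855 → |volume| = 145.29

Directed edges: 87 total; 9 unmatched, e.g. (1.24,0.61,-3.79)→(-2.05,1.29,-2.18) → open.


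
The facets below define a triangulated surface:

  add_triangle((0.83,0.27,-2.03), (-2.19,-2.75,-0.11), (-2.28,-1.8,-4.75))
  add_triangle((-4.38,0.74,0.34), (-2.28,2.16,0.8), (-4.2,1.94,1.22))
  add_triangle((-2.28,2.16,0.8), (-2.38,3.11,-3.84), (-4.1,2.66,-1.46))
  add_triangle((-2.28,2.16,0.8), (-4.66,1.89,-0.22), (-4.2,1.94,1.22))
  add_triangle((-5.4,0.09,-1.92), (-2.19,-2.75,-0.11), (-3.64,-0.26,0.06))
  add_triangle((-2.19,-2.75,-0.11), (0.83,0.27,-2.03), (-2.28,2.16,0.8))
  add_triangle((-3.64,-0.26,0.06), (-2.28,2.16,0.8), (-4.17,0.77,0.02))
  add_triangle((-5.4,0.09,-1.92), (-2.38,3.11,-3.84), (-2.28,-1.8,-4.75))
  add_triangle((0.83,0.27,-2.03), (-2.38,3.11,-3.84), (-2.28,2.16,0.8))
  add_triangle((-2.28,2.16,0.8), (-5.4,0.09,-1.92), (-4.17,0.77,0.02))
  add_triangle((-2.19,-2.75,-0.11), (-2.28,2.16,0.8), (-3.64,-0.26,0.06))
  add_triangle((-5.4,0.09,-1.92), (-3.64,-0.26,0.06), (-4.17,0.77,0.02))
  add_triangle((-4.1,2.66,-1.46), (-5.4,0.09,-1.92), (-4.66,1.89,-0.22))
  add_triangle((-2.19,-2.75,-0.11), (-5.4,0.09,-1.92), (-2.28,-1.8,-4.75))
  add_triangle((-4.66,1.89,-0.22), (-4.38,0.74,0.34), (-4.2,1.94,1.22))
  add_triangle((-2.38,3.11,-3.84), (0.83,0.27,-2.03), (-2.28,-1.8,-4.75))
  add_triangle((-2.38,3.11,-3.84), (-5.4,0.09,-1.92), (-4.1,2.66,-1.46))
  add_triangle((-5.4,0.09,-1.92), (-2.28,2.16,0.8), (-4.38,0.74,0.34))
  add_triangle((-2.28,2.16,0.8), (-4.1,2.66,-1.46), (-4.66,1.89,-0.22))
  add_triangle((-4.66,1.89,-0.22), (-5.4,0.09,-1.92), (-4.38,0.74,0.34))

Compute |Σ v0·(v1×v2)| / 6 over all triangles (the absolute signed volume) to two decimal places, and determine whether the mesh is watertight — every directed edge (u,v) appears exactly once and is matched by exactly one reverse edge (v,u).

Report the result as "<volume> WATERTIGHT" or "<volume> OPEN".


58.35 WATERTIGHT

Per-triangle v0·(v1×v2)/6:
  t1: +2.1104
  t2: -0.5986
  t3: +3.1169
  t4: +1.1939
  t5: +3.2032
  t6: -3.5405
  t7: +0.5626
  t8: +15.8379
  t9: +1.3115
  t10: +1.8543
  t11: +0.9937
  t12: +1.2874
  t13: +3.3552
  t14: +10.9854
  t15: +1.2421
  t16: +6.9629
  t17: +6.9768
  t18: -2.6566
  t19: +1.9179
  t20: +2.2322
Σ = +58.3487 → |volume| = 58.35

Directed edges: 60 total, each appears once with its reverse present → watertight.


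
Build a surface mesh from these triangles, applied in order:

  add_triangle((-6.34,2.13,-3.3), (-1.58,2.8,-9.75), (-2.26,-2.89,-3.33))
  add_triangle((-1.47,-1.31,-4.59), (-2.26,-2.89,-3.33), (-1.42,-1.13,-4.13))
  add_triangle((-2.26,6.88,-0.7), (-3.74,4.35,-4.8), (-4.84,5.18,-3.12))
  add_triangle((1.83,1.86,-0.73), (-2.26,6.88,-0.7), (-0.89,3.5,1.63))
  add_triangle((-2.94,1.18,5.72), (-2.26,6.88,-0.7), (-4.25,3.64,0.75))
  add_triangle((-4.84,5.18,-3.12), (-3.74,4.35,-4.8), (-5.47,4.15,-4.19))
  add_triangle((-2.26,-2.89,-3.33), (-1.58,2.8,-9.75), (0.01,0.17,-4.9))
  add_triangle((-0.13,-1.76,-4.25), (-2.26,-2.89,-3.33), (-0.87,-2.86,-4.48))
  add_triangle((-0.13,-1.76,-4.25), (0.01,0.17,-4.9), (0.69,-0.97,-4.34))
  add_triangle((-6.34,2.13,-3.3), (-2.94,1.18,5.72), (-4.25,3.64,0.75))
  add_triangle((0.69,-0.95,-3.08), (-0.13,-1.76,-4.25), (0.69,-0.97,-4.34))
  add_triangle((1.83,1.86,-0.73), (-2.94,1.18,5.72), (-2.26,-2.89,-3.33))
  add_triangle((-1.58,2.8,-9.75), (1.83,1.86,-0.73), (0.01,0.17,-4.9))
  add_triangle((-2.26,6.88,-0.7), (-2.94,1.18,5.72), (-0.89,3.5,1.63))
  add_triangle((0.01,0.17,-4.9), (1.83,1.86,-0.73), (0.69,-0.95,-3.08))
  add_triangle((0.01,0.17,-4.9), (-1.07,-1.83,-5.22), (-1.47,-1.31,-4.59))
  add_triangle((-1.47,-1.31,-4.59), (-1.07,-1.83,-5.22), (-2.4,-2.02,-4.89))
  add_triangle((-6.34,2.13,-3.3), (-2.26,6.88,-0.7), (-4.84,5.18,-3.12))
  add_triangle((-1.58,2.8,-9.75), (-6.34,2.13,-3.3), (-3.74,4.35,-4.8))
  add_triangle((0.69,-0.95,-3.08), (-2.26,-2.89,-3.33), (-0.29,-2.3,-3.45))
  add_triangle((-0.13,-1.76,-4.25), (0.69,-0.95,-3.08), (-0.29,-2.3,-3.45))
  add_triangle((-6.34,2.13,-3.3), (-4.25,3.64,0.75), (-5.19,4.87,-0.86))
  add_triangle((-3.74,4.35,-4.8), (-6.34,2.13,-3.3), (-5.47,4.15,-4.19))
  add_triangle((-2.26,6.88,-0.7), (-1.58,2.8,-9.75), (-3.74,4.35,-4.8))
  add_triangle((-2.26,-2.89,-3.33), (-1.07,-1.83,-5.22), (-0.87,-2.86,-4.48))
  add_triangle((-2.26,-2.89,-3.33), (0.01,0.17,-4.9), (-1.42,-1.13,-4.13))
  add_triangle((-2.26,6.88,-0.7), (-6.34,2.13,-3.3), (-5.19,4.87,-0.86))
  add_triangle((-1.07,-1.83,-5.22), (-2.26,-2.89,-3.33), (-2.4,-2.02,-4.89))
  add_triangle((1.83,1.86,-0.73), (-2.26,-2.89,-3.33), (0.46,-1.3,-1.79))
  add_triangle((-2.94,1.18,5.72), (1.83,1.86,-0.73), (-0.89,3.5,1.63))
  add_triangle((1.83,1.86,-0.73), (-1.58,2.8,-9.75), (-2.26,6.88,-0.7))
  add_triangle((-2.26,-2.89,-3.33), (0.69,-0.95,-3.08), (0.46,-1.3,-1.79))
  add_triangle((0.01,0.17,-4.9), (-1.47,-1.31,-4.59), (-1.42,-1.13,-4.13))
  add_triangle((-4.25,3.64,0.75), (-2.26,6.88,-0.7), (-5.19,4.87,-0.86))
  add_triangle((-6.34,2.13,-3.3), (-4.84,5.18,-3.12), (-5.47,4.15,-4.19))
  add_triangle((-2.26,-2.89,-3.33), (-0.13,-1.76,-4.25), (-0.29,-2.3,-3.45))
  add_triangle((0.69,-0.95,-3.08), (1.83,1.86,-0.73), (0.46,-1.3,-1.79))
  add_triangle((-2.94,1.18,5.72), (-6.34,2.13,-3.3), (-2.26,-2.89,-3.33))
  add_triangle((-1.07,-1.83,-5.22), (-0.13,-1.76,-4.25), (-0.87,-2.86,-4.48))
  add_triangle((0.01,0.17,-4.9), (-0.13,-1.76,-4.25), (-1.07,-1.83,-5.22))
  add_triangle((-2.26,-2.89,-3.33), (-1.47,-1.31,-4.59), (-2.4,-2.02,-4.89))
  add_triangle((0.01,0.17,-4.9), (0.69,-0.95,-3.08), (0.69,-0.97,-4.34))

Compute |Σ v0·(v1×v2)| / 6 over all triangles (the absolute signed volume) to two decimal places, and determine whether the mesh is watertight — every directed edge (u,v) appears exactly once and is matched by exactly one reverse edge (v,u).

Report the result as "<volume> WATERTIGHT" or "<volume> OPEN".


Per-triangle v0·(v1×v2)/6:
  t1: +39.5894
  t2: +0.1889
  t3: +8.8097
  t4: +5.7201
  t5: +17.1745
  t6: +3.4704
  t7: +8.4842
  t8: -0.7515
  t9: +1.1880
  t10: +16.3459
  t11: +0.2698
  t12: -4.5572
  t13: +6.0732
  t14: +7.5520
  t15: +2.6026
  t16: +1.1331
  t17: +0.5045
  t18: +5.6743
  t19: +22.3410
  t20: -0.8906
  t21: +0.4415
  t22: +5.4811
  t23: +2.5821
  t24: +21.7840
  t25: +1.8419
  t26: -1.1490
  t27: +10.3359
  t28: +1.6751
  t29: -1.9907
  t30: +4.4879
  t31: +26.9022
  t32: +1.2105
  t33: +0.1756
  t34: +5.8889
  t35: +3.5750
  t36: +1.1345
  t37: +0.7029
  t38: +27.5200
  t39: +0.8201
  t40: +1.4556
  t41: -0.6673
  t42: +0.0378
Σ = +255.1678 → |volume| = 255.17

Directed edges: 126 total, each appears once with its reverse present → watertight.

255.17 WATERTIGHT


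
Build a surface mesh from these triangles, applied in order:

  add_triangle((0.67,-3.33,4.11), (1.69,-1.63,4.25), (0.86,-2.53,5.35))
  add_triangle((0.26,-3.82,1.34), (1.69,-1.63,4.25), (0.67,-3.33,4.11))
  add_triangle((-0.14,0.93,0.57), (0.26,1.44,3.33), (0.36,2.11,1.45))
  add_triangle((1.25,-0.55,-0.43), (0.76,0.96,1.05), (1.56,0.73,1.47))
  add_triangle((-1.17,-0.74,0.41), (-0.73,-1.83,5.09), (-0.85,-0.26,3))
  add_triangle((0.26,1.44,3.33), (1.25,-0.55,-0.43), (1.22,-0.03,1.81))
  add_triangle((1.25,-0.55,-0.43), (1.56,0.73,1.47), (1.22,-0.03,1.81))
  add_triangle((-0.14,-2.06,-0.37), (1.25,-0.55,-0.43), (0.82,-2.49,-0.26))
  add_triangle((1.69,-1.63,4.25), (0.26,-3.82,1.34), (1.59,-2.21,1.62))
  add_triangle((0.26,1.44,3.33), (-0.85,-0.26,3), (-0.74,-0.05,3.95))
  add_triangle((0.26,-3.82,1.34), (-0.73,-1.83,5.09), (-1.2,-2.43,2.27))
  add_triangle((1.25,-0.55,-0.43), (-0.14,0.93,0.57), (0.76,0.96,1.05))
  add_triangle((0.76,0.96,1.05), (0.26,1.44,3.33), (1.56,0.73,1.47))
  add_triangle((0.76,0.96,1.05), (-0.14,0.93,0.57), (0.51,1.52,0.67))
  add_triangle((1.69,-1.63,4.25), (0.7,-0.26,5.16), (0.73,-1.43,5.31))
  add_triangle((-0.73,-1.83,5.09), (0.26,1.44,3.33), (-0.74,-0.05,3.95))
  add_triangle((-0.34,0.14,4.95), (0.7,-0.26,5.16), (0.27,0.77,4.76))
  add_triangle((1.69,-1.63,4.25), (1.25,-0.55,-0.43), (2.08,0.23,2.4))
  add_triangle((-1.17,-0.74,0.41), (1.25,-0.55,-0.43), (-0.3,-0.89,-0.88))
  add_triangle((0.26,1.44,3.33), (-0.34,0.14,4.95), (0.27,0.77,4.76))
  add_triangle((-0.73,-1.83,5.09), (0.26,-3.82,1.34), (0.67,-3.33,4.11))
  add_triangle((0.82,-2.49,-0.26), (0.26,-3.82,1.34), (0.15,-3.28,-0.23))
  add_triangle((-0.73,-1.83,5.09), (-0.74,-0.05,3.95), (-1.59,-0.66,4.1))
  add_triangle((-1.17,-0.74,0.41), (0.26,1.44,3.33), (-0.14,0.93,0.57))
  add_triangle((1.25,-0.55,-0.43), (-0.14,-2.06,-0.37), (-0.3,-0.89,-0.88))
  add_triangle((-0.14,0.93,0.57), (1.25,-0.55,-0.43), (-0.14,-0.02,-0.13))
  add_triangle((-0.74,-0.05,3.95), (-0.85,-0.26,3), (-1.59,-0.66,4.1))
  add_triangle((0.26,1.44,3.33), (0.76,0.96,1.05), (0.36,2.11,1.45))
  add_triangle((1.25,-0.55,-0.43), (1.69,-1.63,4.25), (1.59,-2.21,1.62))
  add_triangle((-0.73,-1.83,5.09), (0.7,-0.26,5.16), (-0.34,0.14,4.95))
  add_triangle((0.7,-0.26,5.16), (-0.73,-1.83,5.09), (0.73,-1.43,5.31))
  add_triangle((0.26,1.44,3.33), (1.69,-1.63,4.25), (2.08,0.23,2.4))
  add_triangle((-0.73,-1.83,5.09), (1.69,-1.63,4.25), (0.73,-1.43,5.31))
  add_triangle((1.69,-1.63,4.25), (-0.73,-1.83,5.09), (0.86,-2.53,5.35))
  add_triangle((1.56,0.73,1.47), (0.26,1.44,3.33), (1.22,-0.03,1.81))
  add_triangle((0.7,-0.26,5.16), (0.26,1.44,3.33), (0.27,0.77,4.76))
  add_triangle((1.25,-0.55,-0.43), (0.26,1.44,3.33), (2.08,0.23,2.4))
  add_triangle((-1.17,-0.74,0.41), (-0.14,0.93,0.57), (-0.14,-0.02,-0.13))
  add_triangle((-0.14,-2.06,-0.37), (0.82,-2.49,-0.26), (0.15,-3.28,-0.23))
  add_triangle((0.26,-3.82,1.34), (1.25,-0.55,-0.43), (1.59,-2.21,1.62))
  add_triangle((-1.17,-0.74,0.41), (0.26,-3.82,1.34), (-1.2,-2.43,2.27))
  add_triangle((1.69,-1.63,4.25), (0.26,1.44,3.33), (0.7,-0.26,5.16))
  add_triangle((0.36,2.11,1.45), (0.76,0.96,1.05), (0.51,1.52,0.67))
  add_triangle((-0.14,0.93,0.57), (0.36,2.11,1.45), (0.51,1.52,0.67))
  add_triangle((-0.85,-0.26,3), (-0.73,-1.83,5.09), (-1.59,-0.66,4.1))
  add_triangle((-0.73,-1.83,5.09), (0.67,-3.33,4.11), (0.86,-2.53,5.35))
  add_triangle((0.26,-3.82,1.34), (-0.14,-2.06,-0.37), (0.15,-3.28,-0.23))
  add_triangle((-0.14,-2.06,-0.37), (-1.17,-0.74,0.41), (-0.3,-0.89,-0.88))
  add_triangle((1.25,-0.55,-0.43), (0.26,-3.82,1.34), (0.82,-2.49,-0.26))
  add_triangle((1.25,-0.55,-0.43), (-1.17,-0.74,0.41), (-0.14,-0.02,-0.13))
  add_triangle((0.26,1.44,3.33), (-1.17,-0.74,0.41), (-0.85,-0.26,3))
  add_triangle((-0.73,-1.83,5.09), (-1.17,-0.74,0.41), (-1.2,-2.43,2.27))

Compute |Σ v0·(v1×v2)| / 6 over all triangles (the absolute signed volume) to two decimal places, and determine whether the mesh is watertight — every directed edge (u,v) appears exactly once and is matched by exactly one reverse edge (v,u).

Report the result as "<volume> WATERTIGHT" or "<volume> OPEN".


Per-triangle v0·(v1×v2)/6:
  t1: +1.2478
  t2: +1.9193
  t3: +0.2455
  t4: +0.1541
  t5: +0.9827
  t6: -0.3610
  t7: +0.4461
  t8: +0.1952
  t9: +2.5219
  t10: +0.1518
  t11: +3.0954
  t12: +0.0965
  t13: +0.3703
  t14: -0.0895
  t15: +1.1014
  t16: +1.2455
  t17: +0.7526
  t18: +1.7280
  t19: -0.2586
  t20: +0.4066
  t21: +2.8561
  t22: +0.6246
  t23: +1.0448
  t24: +0.5499
  t25: +0.3455
  t26: +0.0234
  t27: -0.0048
  t28: +0.4887
  t29: +1.1201
  t30: +1.8445
  t31: +1.4331
  t32: +3.0337
  t33: +1.0637
  t34: +1.0424
  t35: +0.7083
  t36: +0.3530
  t37: +0.1931
  t38: +0.0425
  t39: +0.0980
  t40: +1.2231
  t41: +0.9707
  t42: +1.3061
  t43: +0.1129
  t44: +0.0454
  t45: -0.4059
  t46: +1.9091
  t47: +0.1953
  t48: +0.3215
  t49: +0.6170
  t50: +0.0467
  t51: +0.4869
  t52: +1.0817
Σ = +40.7231 → |volume| = 40.72

Directed edges: 156 total; 6 unmatched, e.g. (-0.73,-1.83,5.09)→(0.26,1.44,3.33) → open.

40.72 OPEN


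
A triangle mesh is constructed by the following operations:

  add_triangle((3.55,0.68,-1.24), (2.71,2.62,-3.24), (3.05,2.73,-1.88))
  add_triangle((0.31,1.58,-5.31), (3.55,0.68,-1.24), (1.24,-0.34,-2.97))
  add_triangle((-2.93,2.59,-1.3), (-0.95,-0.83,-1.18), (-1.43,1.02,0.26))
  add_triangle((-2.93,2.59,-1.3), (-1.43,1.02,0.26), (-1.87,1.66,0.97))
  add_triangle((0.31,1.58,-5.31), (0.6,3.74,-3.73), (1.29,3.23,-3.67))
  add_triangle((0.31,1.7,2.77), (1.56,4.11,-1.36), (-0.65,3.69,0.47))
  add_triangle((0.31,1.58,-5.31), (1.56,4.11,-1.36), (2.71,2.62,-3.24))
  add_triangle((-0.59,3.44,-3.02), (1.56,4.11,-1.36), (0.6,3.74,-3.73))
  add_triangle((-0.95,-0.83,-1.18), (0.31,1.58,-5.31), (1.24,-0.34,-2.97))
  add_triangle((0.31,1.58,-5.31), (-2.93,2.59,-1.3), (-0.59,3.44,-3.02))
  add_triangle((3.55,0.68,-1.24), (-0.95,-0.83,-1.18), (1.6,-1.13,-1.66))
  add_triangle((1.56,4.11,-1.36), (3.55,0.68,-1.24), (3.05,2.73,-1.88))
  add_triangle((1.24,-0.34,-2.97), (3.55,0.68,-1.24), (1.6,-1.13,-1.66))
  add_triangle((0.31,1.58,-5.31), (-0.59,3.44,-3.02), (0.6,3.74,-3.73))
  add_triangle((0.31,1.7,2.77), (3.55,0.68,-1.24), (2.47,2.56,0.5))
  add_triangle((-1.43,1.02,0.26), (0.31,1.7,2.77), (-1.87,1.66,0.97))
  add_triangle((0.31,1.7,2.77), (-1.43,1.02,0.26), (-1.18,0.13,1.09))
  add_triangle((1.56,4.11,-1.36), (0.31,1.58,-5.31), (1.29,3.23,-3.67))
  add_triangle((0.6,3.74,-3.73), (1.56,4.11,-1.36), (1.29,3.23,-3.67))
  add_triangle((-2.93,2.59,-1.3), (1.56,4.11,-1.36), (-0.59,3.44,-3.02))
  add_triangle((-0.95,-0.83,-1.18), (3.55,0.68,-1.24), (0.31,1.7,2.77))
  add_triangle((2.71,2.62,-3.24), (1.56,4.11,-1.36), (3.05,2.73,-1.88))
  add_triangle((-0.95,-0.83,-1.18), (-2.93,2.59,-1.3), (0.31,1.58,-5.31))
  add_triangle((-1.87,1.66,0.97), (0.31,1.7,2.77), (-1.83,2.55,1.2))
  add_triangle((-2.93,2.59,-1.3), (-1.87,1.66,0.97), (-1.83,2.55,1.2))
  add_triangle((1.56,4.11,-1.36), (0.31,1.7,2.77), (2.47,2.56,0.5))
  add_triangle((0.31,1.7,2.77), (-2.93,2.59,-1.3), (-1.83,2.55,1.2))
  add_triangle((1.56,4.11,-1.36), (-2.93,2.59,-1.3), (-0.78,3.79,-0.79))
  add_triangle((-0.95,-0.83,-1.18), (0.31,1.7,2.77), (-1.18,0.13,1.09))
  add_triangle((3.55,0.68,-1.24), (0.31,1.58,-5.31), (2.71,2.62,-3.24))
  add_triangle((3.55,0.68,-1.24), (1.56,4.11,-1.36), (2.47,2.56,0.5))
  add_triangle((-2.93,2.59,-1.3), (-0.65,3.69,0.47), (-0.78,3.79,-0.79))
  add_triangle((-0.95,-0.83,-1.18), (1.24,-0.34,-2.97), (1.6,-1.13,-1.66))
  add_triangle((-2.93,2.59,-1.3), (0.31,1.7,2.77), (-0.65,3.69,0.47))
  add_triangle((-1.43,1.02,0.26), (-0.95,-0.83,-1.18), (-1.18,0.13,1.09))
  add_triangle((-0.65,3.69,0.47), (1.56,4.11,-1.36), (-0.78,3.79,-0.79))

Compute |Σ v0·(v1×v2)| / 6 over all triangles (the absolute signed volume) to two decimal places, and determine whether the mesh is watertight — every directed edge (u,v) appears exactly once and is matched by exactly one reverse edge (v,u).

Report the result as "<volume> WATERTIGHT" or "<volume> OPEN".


Per-triangle v0·(v1×v2)/6:
  t1: +1.8990
  t2: +4.0599
  t3: +0.8198
  t4: +0.2175
  t5: +1.7807
  t6: +4.2927
  t7: +6.0966
  t8: +2.1802
  t9: +2.2184
  t10: +5.2665
  t11: -0.8627
  t12: +0.8022
  t13: +1.7799
  t14: +2.6434
  t15: +2.2311
  t16: -0.0688
  t17: +0.8802
  t18: -0.7261
  t19: +1.5696
  t20: +4.4686
  t21: -0.3640
  t22: +2.1258
  t23: +5.1287
  t24: +0.6910
  t25: +0.8125
  t26: +3.7297
  t27: +0.7409
  t28: +1.9172
  t29: -0.1399
  t30: +4.4025
  t31: +4.0794
  t32: +1.8236
  t33: +0.9832
  t34: +3.2739
  t35: +0.5440
  t36: +1.9179
Σ = +73.2151 → |volume| = 73.22

Directed edges: 108 total, each appears once with its reverse present → watertight.

73.22 WATERTIGHT


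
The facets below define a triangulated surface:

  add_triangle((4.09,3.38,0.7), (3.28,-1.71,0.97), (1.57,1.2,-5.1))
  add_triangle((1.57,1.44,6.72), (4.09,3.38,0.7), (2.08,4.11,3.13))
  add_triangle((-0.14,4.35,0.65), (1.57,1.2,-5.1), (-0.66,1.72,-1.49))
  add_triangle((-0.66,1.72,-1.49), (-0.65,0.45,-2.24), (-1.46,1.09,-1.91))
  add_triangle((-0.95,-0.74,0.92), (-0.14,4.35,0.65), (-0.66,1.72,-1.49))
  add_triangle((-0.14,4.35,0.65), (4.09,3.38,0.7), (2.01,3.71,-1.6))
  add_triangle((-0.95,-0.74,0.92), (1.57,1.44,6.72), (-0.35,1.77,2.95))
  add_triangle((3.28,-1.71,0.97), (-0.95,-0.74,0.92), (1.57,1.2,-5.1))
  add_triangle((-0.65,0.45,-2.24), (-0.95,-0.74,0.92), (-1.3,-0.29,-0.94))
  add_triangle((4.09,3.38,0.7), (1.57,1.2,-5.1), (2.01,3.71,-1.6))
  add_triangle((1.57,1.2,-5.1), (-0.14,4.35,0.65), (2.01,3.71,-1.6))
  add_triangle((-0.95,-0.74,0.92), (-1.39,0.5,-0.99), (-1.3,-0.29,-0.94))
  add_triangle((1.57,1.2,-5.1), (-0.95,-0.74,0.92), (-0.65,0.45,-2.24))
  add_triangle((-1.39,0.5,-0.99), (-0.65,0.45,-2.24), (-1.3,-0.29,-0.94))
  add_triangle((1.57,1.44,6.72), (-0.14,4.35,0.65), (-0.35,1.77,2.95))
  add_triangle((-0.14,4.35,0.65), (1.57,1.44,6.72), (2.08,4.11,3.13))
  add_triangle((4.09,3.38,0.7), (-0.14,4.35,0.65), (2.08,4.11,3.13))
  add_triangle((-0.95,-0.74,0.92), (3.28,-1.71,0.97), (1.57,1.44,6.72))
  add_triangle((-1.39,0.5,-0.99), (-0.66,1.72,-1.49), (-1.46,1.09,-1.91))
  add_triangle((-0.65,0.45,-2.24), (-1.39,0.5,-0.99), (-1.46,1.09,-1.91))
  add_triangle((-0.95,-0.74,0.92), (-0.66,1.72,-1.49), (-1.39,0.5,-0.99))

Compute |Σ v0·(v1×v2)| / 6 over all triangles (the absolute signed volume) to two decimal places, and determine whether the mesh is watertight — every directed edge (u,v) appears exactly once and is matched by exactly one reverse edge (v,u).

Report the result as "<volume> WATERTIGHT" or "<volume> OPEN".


84.90 OPEN

Per-triangle v0·(v1×v2)/6:
  t1: +16.2051
  t2: +10.2455
  t3: +4.3517
  t4: +0.4204
  t5: +1.6852
  t6: +6.8591
  t7: +2.5754
  t8: +2.4323
  t9: -0.0046
  t10: +7.6275
  t11: +5.6378
  t12: +0.2838
  t13: +0.5524
  t14: +0.3126
  t15: +4.5290
  t16: +7.4849
  t17: +7.3459
  t18: +5.7071
  t19: +0.1654
  t20: +0.1889
  t21: +0.2928
Σ = +84.8982 → |volume| = 84.90

Directed edges: 63 total; 9 unmatched, e.g. (4.09,3.38,0.7)→(3.28,-1.71,0.97) → open.
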